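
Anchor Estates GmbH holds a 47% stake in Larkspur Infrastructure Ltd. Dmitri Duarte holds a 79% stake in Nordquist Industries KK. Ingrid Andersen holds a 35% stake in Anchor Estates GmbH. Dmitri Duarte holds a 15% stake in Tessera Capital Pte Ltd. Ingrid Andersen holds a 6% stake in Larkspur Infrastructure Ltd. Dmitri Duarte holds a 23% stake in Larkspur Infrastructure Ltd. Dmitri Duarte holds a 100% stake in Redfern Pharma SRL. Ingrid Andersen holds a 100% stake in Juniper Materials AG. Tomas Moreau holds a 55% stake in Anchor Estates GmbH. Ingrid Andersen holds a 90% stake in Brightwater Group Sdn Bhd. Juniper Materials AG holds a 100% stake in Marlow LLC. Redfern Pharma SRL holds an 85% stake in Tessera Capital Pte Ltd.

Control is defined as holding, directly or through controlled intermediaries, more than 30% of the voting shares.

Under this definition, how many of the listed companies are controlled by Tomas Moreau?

2

Tomas holds 55% of Anchor, so Tomas controls Anchor.
Anchor holds 47% of Larkspur, so Tomas controls Larkspur.
No other company's threshold is met.
Tomas controls 2 companies.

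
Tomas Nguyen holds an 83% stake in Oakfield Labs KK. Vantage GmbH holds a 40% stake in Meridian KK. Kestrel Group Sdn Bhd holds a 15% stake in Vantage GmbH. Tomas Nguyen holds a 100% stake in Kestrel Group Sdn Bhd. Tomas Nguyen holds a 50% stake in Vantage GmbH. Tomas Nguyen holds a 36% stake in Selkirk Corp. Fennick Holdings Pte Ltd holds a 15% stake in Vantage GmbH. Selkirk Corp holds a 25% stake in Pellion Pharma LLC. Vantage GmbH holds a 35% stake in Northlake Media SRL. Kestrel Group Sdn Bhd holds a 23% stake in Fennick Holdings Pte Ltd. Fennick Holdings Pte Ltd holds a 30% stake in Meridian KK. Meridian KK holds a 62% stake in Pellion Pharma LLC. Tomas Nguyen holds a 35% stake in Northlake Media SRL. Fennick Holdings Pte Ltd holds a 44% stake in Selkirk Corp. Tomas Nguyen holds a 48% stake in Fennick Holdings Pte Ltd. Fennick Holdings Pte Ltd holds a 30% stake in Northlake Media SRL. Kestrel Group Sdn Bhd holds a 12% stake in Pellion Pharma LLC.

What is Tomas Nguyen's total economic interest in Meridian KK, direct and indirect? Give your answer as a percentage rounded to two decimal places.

51.56%

Tomas reaches Meridian along 6 paths.
Via Vantage: 50% × 40% = 20%.
Via Fennick → Vantage: 48% × 15% × 40% = 2.88%.
Via Kestrel → Fennick → Vantage: 100% × 23% × 15% × 40% = 1.38%.
Via Kestrel → Vantage: 100% × 15% × 40% = 6%.
Via Fennick: 48% × 30% = 14.4%.
Via Kestrel → Fennick: 100% × 23% × 30% = 6.9%.
Total: 20% + 2.88% + 1.38% + 6% + 14.4% + 6.9% = 51.56%.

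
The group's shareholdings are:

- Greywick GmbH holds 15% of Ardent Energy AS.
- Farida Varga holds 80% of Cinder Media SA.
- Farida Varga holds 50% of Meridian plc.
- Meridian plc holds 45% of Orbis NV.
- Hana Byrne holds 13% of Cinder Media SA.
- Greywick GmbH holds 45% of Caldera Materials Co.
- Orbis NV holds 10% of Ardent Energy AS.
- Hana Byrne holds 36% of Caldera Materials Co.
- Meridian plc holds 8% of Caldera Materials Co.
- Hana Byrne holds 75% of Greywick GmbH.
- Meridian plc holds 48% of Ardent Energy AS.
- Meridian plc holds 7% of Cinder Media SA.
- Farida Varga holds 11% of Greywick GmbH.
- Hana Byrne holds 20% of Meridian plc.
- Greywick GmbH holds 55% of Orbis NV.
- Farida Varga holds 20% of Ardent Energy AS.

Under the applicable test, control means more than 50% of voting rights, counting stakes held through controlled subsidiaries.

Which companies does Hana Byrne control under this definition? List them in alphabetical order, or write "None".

Hana holds 75% of Greywick, so Hana controls Greywick.
Greywick holds 55% of Orbis, so Hana controls Orbis.
Hana and Greywick together hold 36% + 45% = 81% of Caldera, so Hana controls Caldera.
No other company's threshold is met.

Caldera Materials Co, Greywick GmbH, Orbis NV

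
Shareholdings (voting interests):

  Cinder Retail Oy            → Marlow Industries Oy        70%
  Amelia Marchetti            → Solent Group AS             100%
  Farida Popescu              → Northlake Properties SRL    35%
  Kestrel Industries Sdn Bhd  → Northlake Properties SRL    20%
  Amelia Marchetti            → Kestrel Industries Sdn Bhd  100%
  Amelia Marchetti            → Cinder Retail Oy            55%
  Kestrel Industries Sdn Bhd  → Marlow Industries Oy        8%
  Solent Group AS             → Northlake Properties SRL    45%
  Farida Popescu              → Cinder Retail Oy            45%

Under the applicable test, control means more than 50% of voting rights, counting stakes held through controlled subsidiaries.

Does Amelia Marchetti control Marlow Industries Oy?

Yes

Amelia holds 100% of Kestrel, so Amelia controls Kestrel.
Amelia holds 55% of Cinder, so Amelia controls Cinder.
Kestrel and Cinder together hold 8% + 70% = 78% of Marlow, so Amelia controls Marlow.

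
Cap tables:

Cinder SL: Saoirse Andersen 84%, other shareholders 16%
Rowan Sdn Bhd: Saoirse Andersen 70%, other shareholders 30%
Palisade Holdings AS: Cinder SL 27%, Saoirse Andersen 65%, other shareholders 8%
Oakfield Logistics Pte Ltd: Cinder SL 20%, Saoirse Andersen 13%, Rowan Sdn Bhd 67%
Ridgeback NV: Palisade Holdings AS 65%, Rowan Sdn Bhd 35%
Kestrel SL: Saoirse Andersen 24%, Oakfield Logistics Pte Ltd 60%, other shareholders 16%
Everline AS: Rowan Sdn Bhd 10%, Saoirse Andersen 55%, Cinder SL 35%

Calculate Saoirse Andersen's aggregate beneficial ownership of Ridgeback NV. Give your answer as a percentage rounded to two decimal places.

Saoirse reaches Ridgeback along 3 paths.
Via Cinder → Palisade: 84% × 27% × 65% = 14.742%.
Via Palisade: 65% × 65% = 42.25%.
Via Rowan: 70% × 35% = 24.5%.
Total: 14.742% + 42.25% + 24.5% = 81.492%.
Rounded: 81.49%.

81.49%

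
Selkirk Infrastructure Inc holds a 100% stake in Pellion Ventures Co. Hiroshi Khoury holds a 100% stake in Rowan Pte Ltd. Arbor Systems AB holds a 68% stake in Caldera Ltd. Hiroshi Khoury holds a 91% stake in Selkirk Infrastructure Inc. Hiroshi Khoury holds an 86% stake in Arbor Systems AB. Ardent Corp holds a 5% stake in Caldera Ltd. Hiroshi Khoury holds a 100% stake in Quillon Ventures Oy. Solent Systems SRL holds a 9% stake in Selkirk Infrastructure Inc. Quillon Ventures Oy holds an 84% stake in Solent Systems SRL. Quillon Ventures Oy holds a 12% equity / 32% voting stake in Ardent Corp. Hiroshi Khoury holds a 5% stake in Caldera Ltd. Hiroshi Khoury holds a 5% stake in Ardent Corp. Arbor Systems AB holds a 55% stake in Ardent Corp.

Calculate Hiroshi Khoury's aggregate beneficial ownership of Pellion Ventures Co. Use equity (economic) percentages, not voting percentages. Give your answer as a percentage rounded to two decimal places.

Hiroshi reaches Pellion along 2 paths.
Via Quillon → Solent → Selkirk: 100% × 84% × 9% × 100% = 7.56%.
Via Selkirk: 91% × 100% = 91%.
Total: 7.56% + 91% = 98.56%.

98.56%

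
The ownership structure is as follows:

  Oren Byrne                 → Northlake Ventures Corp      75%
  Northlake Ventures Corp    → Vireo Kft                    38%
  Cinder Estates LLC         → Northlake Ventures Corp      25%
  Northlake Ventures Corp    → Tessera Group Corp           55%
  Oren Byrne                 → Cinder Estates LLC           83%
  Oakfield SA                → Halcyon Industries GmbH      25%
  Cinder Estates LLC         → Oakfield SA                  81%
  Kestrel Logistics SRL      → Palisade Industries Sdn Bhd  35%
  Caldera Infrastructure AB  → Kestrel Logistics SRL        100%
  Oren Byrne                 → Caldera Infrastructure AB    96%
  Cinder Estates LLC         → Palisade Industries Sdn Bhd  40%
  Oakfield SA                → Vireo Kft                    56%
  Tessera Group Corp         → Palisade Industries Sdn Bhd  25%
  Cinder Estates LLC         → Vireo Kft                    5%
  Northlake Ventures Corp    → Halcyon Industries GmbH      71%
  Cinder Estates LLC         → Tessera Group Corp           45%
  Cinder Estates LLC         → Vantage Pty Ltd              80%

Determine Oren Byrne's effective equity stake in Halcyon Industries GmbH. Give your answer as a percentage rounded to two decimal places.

84.79%

Oren reaches Halcyon along 3 paths.
Via Cinder → Oakfield: 83% × 81% × 25% = 16.8075%.
Via Cinder → Northlake: 83% × 25% × 71% = 14.7325%.
Via Northlake: 75% × 71% = 53.25%.
Total: 16.8075% + 14.7325% + 53.25% = 84.79%.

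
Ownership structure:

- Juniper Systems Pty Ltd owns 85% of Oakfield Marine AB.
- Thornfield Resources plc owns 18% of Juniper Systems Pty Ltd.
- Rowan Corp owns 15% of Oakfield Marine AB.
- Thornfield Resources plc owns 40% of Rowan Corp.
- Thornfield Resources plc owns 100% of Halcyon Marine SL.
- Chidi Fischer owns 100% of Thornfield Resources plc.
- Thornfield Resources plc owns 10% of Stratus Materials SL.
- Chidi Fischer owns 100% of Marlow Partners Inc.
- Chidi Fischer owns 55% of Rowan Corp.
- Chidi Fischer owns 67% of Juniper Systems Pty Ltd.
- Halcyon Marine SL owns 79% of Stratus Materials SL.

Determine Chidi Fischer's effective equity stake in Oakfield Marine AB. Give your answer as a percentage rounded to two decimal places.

86.50%

Chidi reaches Oakfield along 4 paths.
Via Juniper: 67% × 85% = 56.95%.
Via Thornfield → Juniper: 100% × 18% × 85% = 15.3%.
Via Thornfield → Rowan: 100% × 40% × 15% = 6%.
Via Rowan: 55% × 15% = 8.25%.
Total: 56.95% + 15.3% + 6% + 8.25% = 86.5%.
Rounded: 86.50%.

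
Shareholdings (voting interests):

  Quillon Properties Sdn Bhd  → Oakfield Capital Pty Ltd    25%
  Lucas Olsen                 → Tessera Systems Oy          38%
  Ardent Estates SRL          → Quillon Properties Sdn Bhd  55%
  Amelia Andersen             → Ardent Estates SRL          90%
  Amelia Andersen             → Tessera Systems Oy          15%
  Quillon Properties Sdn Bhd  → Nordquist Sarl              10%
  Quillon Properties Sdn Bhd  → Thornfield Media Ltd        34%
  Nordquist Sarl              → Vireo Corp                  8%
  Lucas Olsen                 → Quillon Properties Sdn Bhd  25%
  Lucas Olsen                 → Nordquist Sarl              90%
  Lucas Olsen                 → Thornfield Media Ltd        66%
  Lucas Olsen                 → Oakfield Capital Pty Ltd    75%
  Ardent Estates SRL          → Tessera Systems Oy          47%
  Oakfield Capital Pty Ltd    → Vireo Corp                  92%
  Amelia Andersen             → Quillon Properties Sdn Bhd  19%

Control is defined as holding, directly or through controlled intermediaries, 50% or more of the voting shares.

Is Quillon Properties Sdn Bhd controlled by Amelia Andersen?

Yes

Amelia holds 90% of Ardent, so Amelia controls Ardent.
Ardent and Amelia together hold 55% + 19% = 74% of Quillon, so Amelia controls Quillon.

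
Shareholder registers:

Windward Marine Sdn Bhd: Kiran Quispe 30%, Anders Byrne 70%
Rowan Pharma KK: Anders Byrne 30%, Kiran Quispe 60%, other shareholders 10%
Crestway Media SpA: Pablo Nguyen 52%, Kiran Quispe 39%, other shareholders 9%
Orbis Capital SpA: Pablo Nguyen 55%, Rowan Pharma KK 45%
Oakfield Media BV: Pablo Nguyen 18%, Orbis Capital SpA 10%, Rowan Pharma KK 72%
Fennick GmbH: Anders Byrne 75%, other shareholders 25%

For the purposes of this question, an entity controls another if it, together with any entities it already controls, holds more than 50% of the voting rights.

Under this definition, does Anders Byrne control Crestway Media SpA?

No

Anders holds 70% of Windward, so Anders controls Windward.
Anders holds 75% of Fennick, so Anders controls Fennick.
Neither Anders nor any entity Anders controls holds any voting interest in Crestway.
So Anders does not control Crestway.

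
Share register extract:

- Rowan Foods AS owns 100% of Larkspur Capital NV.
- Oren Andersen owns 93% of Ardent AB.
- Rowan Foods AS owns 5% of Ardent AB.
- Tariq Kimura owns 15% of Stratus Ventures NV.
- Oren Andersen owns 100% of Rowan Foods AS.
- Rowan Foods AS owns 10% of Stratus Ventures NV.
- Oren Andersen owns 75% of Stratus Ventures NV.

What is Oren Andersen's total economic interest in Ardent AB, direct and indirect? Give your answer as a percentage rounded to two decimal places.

98.00%

Oren reaches Ardent along 2 paths.
Direct stake: 93% = 93%.
Via Rowan: 100% × 5% = 5%.
Total: 93% + 5% = 98%.
Rounded: 98.00%.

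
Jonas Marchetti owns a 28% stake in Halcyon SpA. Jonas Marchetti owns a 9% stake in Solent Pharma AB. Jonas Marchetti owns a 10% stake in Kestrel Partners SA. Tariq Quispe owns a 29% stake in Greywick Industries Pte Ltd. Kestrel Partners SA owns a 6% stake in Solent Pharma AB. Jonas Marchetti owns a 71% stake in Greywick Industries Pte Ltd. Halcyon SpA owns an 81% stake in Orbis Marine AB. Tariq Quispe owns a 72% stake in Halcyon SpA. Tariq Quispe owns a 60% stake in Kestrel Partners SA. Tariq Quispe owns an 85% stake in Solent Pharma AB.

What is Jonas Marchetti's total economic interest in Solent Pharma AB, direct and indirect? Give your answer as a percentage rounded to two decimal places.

9.60%

Jonas reaches Solent along 2 paths.
Via Kestrel: 10% × 6% = 0.6%.
Direct stake: 9% = 9%.
Total: 0.6% + 9% = 9.6%.
Rounded: 9.60%.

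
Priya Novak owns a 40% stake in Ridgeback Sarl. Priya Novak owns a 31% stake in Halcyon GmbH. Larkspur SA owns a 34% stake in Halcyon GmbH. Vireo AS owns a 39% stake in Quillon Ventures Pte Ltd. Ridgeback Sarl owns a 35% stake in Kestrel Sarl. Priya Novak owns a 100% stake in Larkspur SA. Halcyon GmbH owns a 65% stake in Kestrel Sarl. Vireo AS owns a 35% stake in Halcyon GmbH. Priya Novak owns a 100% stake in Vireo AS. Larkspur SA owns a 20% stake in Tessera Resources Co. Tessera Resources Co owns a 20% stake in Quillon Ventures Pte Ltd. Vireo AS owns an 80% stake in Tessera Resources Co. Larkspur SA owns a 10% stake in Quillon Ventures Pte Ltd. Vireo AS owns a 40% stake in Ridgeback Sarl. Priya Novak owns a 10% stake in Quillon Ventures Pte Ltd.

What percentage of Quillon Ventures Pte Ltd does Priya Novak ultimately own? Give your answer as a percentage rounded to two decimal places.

Priya reaches Quillon along 5 paths.
Via Larkspur → Tessera: 100% × 20% × 20% = 4%.
Via Vireo → Tessera: 100% × 80% × 20% = 16%.
Via Vireo: 100% × 39% = 39%.
Direct stake: 10% = 10%.
Via Larkspur: 100% × 10% = 10%.
Total: 4% + 16% + 39% + 10% + 10% = 79%.
Rounded: 79.00%.

79.00%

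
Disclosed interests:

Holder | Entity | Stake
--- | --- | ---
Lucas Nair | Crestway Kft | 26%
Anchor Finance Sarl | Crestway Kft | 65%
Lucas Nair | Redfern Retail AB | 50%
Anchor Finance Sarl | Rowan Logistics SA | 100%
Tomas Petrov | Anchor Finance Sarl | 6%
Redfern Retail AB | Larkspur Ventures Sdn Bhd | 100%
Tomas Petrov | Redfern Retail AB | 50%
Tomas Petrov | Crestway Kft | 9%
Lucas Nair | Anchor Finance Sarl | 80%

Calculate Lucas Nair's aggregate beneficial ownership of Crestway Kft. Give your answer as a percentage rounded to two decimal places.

Lucas reaches Crestway along 2 paths.
Direct stake: 26% = 26%.
Via Anchor: 80% × 65% = 52%.
Total: 26% + 52% = 78%.
Rounded: 78.00%.

78.00%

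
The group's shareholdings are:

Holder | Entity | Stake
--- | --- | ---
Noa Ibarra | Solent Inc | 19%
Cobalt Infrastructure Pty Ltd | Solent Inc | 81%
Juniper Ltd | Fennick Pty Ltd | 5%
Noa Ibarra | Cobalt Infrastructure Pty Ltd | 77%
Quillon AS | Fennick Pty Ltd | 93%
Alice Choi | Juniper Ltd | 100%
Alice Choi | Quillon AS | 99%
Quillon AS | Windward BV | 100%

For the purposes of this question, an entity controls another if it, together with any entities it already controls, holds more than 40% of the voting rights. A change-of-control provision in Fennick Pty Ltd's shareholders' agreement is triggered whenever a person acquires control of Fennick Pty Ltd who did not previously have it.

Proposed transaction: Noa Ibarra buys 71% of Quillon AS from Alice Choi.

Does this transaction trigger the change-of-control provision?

The purchase adds only to Noa's holdings (Alice's stake shrinks), so Noa is the only person who could newly come to control Fennick.
Noa holds 77% of Cobalt, so Noa controls Cobalt.
Noa and Cobalt together hold 19% + 81% = 100% of Solent, so Noa controls Solent.
Neither Noa nor any entity Noa controls holds any voting interest in Fennick.
So before the transaction, Noa does not control Fennick.
After the purchase, Noa holds 71% of Quillon directly, and Alice's stake falls to 28%.
Noa holds 71% of Quillon, so Noa controls Quillon.
Quillon holds 93% of Fennick, so Noa controls Fennick.
Noa did not control Fennick before and does after, so the clause is triggered.

Yes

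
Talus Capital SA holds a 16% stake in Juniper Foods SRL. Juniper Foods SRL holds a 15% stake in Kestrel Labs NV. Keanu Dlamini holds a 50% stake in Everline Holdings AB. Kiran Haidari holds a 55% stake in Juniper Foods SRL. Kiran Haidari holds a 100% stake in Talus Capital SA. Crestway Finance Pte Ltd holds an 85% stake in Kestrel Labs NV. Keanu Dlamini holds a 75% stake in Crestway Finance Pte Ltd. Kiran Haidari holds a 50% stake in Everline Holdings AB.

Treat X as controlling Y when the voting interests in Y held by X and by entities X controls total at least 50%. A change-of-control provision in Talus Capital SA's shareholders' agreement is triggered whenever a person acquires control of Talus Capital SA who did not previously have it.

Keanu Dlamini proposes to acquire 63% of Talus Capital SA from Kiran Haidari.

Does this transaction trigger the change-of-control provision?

The purchase adds only to Keanu's holdings (Kiran's stake shrinks), so Keanu is the only person who could newly come to control Talus.
Keanu holds 50% of Everline, so Keanu controls Everline.
Keanu holds 75% of Crestway, so Keanu controls Crestway.
Crestway holds 85% of Kestrel, so Keanu controls Kestrel.
Neither Keanu nor any entity Keanu controls holds any voting interest in Talus.
So before the transaction, Keanu does not control Talus.
After the purchase, Keanu holds 63% of Talus directly, and Kiran's stake falls to 37%.
Keanu holds 63% of Talus, so Keanu controls Talus.
Keanu did not control Talus before and does after, so the clause is triggered.

Yes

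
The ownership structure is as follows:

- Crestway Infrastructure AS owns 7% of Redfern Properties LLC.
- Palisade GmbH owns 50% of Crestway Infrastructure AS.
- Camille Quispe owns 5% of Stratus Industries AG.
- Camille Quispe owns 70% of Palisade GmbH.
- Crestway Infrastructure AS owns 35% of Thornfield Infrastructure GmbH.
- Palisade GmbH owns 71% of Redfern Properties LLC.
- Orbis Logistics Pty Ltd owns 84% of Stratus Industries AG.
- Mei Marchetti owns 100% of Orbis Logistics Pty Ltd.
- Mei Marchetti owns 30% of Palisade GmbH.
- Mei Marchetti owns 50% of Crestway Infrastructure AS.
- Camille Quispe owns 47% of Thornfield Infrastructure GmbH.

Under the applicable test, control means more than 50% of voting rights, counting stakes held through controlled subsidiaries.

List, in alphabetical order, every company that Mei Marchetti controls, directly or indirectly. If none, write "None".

Mei holds 100% of Orbis, so Mei controls Orbis.
Orbis holds 84% of Stratus, so Mei controls Stratus.
No other company's threshold is met.

Orbis Logistics Pty Ltd, Stratus Industries AG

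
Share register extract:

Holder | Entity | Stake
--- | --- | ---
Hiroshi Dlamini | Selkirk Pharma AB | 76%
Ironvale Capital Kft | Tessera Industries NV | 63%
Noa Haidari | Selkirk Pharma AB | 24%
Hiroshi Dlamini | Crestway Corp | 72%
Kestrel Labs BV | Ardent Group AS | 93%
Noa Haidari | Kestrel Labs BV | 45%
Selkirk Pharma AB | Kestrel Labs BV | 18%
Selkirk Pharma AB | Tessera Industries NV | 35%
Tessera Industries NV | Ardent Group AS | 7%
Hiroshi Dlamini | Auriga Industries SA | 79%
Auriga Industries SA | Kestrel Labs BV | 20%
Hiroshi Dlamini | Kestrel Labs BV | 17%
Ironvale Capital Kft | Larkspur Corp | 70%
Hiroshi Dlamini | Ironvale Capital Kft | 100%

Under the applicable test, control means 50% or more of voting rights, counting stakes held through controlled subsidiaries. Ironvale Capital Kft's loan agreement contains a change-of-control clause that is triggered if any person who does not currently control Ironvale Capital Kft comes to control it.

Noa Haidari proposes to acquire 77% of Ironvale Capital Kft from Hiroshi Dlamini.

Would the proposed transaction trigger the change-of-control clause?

The purchase adds only to Noa's holdings (Hiroshi's stake shrinks), so Noa is the only person who could newly come to control Ironvale.
Noa's largest direct stake is 45% in Kestrel, which does not meet the threshold, so Noa controls no company.
Neither Noa nor any entity Noa controls holds any voting interest in Ironvale.
So before the transaction, Noa does not control Ironvale.
After the purchase, Noa holds 77% of Ironvale directly, and Hiroshi's stake falls to 23%.
Noa holds 77% of Ironvale, so Noa controls Ironvale.
Noa did not control Ironvale before and does after, so the clause is triggered.

Yes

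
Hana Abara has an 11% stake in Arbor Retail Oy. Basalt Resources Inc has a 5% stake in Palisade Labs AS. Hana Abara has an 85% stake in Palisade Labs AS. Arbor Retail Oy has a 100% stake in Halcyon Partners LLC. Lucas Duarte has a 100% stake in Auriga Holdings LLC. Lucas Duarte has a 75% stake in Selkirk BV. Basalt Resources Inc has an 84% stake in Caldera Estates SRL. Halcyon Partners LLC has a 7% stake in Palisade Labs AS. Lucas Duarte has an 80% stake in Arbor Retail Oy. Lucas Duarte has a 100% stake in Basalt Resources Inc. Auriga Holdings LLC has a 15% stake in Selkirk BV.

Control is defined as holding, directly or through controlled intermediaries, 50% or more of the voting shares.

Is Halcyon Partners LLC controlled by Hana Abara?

Hana holds 85% of Palisade, so Hana controls Palisade.
Neither Hana nor any entity Hana controls holds any voting interest in Halcyon.
So Hana does not control Halcyon.

No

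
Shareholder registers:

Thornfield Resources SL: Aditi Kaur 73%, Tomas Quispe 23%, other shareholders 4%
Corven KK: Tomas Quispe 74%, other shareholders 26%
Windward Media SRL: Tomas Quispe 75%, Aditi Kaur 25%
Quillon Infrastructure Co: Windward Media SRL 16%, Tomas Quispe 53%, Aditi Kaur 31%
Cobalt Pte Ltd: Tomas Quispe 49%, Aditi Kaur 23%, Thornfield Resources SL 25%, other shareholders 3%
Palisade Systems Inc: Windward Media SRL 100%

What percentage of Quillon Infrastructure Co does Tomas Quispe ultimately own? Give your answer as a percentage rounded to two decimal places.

Tomas reaches Quillon along 2 paths.
Via Windward: 75% × 16% = 12%.
Direct stake: 53% = 53%.
Total: 12% + 53% = 65%.
Rounded: 65.00%.

65.00%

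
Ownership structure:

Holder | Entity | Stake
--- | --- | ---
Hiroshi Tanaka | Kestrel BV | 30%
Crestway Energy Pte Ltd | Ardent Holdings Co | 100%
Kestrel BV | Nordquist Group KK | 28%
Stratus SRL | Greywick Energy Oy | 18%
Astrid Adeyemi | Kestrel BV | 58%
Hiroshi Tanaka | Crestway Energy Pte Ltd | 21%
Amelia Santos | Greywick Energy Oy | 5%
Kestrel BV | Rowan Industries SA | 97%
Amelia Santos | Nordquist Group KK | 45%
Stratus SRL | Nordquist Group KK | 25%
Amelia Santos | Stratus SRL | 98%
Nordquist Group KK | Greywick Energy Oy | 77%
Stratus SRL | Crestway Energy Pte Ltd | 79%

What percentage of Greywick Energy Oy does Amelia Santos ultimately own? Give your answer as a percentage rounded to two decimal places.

Amelia reaches Greywick along 4 paths.
Direct stake: 5% = 5%.
Via Stratus: 98% × 18% = 17.64%.
Via Stratus → Nordquist: 98% × 25% × 77% = 18.865%.
Via Nordquist: 45% × 77% = 34.65%.
Total: 5% + 17.64% + 18.865% + 34.65% = 76.155%.
Rounded: 76.16%.

76.16%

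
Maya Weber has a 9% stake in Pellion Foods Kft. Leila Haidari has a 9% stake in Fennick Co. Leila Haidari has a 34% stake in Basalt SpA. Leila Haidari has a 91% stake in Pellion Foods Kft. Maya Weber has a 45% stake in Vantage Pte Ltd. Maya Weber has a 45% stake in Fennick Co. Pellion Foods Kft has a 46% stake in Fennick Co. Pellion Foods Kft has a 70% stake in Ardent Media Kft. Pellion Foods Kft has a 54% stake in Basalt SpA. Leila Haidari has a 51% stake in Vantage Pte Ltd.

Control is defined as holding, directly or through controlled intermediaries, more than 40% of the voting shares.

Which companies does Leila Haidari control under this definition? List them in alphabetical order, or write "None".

Leila holds 91% of Pellion, so Leila controls Pellion.
Leila holds 51% of Vantage, so Leila controls Vantage.
Pellion and Leila together hold 54% + 34% = 88% of Basalt, so Leila controls Basalt.
Pellion holds 70% of Ardent, so Leila controls Ardent.
Leila and Pellion together hold 9% + 46% = 55% of Fennick, so Leila controls Fennick.

Ardent Media Kft, Basalt SpA, Fennick Co, Pellion Foods Kft, Vantage Pte Ltd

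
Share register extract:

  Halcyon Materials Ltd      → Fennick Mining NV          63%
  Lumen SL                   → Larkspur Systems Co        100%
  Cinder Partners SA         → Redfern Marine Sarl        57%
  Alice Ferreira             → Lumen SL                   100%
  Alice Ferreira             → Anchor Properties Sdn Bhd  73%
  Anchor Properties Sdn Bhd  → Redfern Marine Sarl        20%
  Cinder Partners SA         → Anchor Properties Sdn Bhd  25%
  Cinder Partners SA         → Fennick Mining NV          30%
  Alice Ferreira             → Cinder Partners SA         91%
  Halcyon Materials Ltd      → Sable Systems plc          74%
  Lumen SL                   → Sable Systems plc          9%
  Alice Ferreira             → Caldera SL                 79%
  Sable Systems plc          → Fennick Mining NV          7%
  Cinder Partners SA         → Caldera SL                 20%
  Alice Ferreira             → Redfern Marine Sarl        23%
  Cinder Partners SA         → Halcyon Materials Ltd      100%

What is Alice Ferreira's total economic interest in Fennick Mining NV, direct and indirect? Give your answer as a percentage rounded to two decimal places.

Alice reaches Fennick along 4 paths.
Via Cinder → Halcyon: 91% × 100% × 63% = 57.33%.
Via Cinder → Halcyon → Sable: 91% × 100% × 74% × 7% = 4.7138%.
Via Lumen → Sable: 100% × 9% × 7% = 0.63%.
Via Cinder: 91% × 30% = 27.3%.
Total: 57.33% + 4.7138% + 0.63% + 27.3% = 89.9738%.
Rounded: 89.97%.

89.97%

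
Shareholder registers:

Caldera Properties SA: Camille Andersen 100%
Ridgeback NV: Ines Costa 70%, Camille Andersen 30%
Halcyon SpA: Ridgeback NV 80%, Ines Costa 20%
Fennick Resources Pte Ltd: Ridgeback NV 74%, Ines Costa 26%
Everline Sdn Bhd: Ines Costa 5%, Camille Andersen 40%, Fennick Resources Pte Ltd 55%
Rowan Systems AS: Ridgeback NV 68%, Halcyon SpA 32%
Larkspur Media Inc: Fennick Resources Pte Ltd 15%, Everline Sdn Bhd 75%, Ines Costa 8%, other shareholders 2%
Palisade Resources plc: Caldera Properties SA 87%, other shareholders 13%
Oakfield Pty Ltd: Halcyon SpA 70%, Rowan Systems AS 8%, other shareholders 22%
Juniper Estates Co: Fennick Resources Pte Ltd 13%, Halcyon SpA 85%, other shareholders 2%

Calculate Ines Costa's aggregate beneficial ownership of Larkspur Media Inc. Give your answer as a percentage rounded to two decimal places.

55.51%

Ines reaches Larkspur along 6 paths.
Via Ridgeback → Fennick: 70% × 74% × 15% = 7.77%.
Via Fennick: 26% × 15% = 3.9%.
Via Everline: 5% × 75% = 3.75%.
Via Ridgeback → Fennick → Everline: 70% × 74% × 55% × 75% = 21.3675%.
Via Fennick → Everline: 26% × 55% × 75% = 10.725%.
Direct stake: 8% = 8%.
Total: 7.77% + 3.9% + 3.75% + 21.3675% + 10.725% + 8% = 55.5125%.
Rounded: 55.51%.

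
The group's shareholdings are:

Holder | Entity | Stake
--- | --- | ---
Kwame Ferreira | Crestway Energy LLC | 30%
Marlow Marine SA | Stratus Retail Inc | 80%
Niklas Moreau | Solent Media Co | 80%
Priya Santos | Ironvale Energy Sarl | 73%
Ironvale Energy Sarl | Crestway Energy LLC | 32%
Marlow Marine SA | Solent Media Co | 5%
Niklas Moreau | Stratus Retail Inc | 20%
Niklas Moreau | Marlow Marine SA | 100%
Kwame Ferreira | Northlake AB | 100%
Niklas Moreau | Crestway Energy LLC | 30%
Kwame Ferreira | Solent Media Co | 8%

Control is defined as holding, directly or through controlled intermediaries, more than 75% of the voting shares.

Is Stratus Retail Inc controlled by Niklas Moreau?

Yes

Niklas holds 100% of Marlow, so Niklas controls Marlow.
Niklas and Marlow together hold 20% + 80% = 100% of Stratus, so Niklas controls Stratus.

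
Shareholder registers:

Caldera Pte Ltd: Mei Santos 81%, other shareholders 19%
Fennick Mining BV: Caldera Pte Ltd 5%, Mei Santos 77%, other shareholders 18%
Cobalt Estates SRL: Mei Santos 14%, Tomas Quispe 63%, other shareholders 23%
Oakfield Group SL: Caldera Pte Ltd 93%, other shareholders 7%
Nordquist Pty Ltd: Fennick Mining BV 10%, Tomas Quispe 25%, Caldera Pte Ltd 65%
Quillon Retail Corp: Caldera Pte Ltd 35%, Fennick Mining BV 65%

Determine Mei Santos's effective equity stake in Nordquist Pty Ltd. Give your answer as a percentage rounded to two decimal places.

Mei reaches Nordquist along 3 paths.
Via Caldera → Fennick: 81% × 5% × 10% = 0.405%.
Via Fennick: 77% × 10% = 7.7%.
Via Caldera: 81% × 65% = 52.65%.
Total: 0.405% + 7.7% + 52.65% = 60.755%.
Rounded: 60.76%.

60.76%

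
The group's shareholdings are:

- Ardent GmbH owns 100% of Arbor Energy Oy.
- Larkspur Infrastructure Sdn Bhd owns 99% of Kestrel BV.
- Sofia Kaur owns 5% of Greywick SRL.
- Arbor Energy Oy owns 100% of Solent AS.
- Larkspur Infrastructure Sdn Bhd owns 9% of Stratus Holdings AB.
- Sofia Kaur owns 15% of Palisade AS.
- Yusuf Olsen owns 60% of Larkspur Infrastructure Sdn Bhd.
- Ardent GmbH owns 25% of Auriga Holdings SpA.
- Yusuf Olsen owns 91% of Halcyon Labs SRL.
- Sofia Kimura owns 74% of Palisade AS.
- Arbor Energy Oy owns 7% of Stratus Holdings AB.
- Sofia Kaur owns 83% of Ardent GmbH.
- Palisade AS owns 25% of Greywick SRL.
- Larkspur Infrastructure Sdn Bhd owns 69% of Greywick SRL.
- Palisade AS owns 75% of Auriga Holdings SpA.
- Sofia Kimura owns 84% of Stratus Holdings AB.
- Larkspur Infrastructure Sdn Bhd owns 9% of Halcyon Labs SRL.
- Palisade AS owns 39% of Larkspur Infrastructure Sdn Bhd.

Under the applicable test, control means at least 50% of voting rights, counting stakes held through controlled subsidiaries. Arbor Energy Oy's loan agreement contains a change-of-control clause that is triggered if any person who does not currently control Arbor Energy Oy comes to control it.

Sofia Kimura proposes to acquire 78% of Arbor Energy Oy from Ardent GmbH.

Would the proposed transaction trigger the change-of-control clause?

The purchase adds only to Sofia Kimura's holdings (Ardent's stake shrinks), so Sofia Kimura is the only person who could newly come to control Arbor.
Sofia Kimura holds 74% of Palisade, so Sofia Kimura controls Palisade.
Palisade holds 75% of Auriga, so Sofia Kimura controls Auriga.
Sofia Kimura holds 84% of Stratus, so Sofia Kimura controls Stratus.
Neither Sofia Kimura nor any entity Sofia Kimura controls holds any voting interest in Arbor.
So before the transaction, Sofia Kimura does not control Arbor.
After the purchase, Sofia Kimura holds 78% of Arbor directly, and Ardent's stake falls to 22%.
Sofia Kimura holds 78% of Arbor, so Sofia Kimura controls Arbor.
Sofia Kimura did not control Arbor before and does after, so the clause is triggered.

Yes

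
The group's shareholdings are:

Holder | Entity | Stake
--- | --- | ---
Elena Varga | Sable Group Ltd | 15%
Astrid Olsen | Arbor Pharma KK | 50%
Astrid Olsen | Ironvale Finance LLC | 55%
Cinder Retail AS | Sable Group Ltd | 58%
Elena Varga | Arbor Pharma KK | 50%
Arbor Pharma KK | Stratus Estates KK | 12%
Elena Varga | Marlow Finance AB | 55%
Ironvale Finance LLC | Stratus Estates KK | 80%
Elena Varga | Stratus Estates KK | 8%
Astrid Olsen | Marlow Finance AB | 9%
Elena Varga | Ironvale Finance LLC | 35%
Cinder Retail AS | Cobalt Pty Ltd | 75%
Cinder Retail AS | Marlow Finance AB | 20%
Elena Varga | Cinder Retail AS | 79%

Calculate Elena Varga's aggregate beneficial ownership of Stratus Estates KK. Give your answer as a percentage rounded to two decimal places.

42.00%

Elena reaches Stratus along 3 paths.
Via Ironvale: 35% × 80% = 28%.
Via Arbor: 50% × 12% = 6%.
Direct stake: 8% = 8%.
Total: 28% + 6% + 8% = 42%.
Rounded: 42.00%.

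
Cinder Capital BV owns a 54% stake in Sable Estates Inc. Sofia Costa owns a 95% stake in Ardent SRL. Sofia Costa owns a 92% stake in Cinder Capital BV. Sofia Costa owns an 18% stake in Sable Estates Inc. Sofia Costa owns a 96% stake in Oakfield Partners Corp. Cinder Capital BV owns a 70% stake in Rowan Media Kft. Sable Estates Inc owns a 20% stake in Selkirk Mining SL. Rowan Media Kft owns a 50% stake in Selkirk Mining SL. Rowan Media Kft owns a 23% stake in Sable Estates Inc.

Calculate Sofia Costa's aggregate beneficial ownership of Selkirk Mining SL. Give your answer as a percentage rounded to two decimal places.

48.70%

Sofia reaches Selkirk along 4 paths.
Via Cinder → Rowan: 92% × 70% × 50% = 32.2%.
Via Cinder → Sable: 92% × 54% × 20% = 9.936%.
Via Cinder → Rowan → Sable: 92% × 70% × 23% × 20% = 2.9624%.
Via Sable: 18% × 20% = 3.6%.
Total: 32.2% + 9.936% + 2.9624% + 3.6% = 48.6984%.
Rounded: 48.70%.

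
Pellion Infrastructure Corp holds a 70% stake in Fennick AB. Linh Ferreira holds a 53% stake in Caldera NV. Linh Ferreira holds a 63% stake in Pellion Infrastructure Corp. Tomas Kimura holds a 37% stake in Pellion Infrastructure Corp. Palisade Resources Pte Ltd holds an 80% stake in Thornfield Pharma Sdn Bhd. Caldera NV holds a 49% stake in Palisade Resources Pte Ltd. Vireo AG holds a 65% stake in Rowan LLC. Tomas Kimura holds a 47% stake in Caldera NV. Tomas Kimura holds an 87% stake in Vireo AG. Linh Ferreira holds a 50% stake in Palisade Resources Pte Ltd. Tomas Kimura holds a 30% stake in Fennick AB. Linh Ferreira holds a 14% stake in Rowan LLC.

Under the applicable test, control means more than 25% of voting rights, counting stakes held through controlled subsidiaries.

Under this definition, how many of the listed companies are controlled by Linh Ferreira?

5

Linh holds 63% of Pellion, so Linh controls Pellion.
Linh holds 53% of Caldera, so Linh controls Caldera.
Pellion holds 70% of Fennick, so Linh controls Fennick.
Linh and Caldera together hold 50% + 49% = 99% of Palisade, so Linh controls Palisade.
Palisade holds 80% of Thornfield, so Linh controls Thornfield.
No other company's threshold is met.
Linh controls 5 companies.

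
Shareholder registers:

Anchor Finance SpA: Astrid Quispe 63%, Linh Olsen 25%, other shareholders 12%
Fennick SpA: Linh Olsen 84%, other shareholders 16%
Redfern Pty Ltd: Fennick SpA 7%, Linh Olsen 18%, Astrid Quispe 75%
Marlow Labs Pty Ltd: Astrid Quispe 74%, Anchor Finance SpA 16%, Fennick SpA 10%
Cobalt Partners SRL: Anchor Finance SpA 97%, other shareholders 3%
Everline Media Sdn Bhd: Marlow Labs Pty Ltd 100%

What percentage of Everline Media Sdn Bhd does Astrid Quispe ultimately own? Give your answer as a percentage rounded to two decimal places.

84.08%

Astrid reaches Everline along 2 paths.
Via Marlow: 74% × 100% = 74%.
Via Anchor → Marlow: 63% × 16% × 100% = 10.08%.
Total: 74% + 10.08% = 84.08%.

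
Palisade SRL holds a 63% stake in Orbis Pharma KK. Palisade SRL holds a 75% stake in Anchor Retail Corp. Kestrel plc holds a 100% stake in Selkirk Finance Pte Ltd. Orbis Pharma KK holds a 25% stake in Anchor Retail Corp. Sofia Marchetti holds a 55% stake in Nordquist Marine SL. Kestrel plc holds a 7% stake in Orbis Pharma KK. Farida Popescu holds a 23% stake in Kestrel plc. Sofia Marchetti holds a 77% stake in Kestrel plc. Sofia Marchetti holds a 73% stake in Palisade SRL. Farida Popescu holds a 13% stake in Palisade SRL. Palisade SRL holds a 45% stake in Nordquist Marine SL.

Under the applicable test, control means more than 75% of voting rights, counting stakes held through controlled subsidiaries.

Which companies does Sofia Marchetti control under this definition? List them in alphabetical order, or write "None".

Kestrel plc, Selkirk Finance Pte Ltd

Sofia holds 77% of Kestrel, so Sofia controls Kestrel.
Kestrel holds 100% of Selkirk, so Sofia controls Selkirk.
No other company's threshold is met.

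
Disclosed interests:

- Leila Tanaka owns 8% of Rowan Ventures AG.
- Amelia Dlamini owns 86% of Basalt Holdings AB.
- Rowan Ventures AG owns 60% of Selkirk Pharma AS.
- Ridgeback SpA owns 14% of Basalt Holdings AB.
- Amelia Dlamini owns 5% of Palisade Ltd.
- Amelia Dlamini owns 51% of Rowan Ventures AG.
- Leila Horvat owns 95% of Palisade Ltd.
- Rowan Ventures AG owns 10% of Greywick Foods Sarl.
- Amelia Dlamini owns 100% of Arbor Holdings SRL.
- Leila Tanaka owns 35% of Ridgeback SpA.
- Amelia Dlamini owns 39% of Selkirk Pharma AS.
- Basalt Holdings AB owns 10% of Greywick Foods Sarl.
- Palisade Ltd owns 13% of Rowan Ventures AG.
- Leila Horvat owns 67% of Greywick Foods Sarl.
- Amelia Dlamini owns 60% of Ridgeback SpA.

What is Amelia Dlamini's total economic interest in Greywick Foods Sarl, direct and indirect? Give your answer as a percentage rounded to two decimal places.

14.61%

Amelia reaches Greywick along 4 paths.
Via Basalt: 86% × 10% = 8.6%.
Via Ridgeback → Basalt: 60% × 14% × 10% = 0.84%.
Via Palisade → Rowan: 5% × 13% × 10% = 0.065%.
Via Rowan: 51% × 10% = 5.1%.
Total: 8.6% + 0.84% + 0.065% + 5.1% = 14.605%.
Rounded: 14.61%.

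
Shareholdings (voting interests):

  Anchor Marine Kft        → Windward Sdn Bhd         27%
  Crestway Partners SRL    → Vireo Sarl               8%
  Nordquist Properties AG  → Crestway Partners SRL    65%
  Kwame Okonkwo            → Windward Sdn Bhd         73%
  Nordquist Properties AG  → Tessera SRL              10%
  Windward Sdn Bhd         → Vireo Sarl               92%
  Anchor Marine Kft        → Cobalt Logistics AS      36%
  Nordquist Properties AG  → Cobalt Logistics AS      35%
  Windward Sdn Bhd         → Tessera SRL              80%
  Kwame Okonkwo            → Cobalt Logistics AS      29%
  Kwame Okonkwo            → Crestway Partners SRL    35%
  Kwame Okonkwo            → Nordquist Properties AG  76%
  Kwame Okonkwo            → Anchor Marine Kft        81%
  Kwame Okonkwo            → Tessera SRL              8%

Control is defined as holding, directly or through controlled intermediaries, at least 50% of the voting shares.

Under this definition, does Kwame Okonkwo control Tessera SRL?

Yes

Kwame holds 81% of Anchor, so Kwame controls Anchor.
Kwame and Anchor together hold 73% + 27% = 100% of Windward, so Kwame controls Windward.
Kwame holds 76% of Nordquist, so Kwame controls Nordquist.
Nordquist and Windward and Kwame together hold 10% + 80% + 8% = 98% of Tessera, so Kwame controls Tessera.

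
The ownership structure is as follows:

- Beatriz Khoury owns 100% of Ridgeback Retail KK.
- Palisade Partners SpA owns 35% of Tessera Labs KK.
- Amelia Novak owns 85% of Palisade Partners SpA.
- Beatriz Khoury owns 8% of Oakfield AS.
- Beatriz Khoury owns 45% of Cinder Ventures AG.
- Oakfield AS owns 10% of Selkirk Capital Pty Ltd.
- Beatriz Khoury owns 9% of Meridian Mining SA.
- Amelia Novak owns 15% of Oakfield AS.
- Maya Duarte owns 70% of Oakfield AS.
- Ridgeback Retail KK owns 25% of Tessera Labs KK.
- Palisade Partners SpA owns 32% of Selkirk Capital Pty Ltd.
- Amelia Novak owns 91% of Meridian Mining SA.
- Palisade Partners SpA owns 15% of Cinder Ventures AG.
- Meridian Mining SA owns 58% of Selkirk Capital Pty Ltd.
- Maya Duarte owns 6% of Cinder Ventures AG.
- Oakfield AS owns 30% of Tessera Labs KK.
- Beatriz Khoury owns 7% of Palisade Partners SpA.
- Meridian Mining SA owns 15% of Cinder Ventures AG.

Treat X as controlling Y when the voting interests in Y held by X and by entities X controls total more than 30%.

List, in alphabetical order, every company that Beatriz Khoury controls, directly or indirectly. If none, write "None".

Cinder Ventures AG, Ridgeback Retail KK

Beatriz holds 100% of Ridgeback, so Beatriz controls Ridgeback.
Beatriz holds 45% of Cinder, so Beatriz controls Cinder.
No other company's threshold is met.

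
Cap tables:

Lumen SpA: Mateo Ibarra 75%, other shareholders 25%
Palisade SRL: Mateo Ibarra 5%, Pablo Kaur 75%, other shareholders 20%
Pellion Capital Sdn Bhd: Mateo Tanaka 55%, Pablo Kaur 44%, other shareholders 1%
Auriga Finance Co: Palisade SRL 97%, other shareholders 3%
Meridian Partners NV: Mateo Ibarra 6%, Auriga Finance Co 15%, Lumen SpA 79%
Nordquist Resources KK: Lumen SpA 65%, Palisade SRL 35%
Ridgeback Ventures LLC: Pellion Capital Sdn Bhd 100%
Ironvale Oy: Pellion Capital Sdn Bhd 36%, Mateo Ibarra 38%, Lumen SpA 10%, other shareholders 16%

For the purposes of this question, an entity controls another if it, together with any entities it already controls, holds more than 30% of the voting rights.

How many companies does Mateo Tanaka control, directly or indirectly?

3

Mateo Tanaka holds 55% of Pellion, so Mateo Tanaka controls Pellion.
Pellion holds 100% of Ridgeback, so Mateo Tanaka controls Ridgeback.
Pellion holds 36% of Ironvale, so Mateo Tanaka controls Ironvale.
No other company's threshold is met.
Mateo Tanaka controls 3 companies.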